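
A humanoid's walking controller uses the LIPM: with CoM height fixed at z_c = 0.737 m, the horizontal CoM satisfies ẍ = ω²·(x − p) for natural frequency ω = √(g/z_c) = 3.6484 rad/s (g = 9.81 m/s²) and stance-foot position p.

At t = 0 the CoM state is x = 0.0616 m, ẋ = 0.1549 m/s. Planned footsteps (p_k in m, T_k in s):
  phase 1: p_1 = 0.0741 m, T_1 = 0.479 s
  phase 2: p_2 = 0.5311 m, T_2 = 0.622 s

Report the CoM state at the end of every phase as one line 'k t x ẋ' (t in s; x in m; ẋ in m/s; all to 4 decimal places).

phase 1: p=0.0741, T=0.479, ωT=1.747584, cosh=2.957454, sinh=2.783260; start (x,ẋ)=(0.061600, 0.154900) → end (x,ẋ)=(0.155301, 0.331179)
phase 2: p=0.5311, T=0.622, ωT=2.269305, cosh=4.888029, sinh=4.784645; start (x,ẋ)=(0.155301, 0.331179) → end (x,ẋ)=(-0.871498, -4.941254)

1 0.4790 0.1553 0.3312
2 1.1010 -0.8715 -4.9413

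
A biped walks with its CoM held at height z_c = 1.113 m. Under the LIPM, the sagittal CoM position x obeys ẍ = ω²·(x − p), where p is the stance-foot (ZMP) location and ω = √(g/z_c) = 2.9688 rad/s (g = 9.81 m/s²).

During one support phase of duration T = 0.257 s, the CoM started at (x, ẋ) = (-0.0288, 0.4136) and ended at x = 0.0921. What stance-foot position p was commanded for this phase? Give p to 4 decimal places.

p = -0.0419

ωT = 2.9688·0.257 = 0.762982; cosh(ωT) = 1.305468, sinh(ωT) = 0.839194
x(T) = p + (x₀−p)·cosh(ωT) + (ẋ₀/ω)·sinh(ωT) ⇒ p·(1 − cosh) = x(T) − x₀·cosh − (ẋ₀/ω)·sinh
numerator   = 0.0921 − (-0.0288)·1.305468 − (0.4136/2.9688)·0.839194 = 0.012785
denominator = 1 − 1.305468 = -0.305468
p = 0.012785 / -0.305468 = -0.0419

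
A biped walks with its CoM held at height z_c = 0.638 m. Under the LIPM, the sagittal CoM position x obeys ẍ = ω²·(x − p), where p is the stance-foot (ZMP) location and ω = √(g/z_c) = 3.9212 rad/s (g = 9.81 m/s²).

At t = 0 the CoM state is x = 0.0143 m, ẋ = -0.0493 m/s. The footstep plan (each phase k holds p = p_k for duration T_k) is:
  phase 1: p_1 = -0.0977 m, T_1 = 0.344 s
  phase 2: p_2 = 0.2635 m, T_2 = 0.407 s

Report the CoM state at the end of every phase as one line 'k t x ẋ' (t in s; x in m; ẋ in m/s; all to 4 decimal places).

phase 1: p=-0.0977, T=0.344, ωT=1.348893, cosh=2.056342, sinh=1.796815; start (x,ẋ)=(0.014300, -0.049300) → end (x,ẋ)=(0.110020, 0.687737)
phase 2: p=0.2635, T=0.407, ωT=1.595928, cosh=2.567813, sinh=2.365093; start (x,ẋ)=(0.110020, 0.687737) → end (x,ẋ)=(0.284203, 0.342603)

1 0.3440 0.1100 0.6877
2 0.7510 0.2842 0.3426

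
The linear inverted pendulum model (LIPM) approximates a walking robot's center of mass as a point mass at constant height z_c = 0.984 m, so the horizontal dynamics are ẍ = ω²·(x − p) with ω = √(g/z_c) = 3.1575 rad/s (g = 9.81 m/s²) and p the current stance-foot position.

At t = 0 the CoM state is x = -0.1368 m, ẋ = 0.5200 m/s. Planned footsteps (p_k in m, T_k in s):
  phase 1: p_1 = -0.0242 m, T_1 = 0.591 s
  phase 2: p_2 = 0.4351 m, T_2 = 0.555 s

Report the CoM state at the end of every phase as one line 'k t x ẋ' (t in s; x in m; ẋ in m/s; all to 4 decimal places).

phase 1: p=-0.0242, T=0.591, ωT=1.866083, cosh=3.308828, sinh=3.154100; start (x,ẋ)=(-0.136800, 0.520000) → end (x,ẋ)=(0.122666, 0.599199)
phase 2: p=0.4351, T=0.555, ωT=1.752413, cosh=2.970929, sinh=2.797574; start (x,ẋ)=(0.122666, 0.599199) → end (x,ẋ)=(0.037777, -0.979657)

1 0.5910 0.1227 0.5992
2 1.1460 0.0378 -0.9797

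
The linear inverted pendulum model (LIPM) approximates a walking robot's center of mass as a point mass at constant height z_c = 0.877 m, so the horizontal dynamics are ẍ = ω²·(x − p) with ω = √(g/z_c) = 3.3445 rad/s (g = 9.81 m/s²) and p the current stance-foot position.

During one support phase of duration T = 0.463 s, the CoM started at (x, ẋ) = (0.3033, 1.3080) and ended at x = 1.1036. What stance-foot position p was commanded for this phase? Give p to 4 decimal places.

ωT = 3.3445·0.463 = 1.548504; cosh(ωT) = 2.458495, sinh(ωT) = 2.245929
x(T) = p + (x₀−p)·cosh(ωT) + (ẋ₀/ω)·sinh(ωT) ⇒ p·(1 − cosh) = x(T) − x₀·cosh − (ẋ₀/ω)·sinh
numerator   = 1.1036 − (0.3033)·2.458495 − (1.3080/3.3445)·2.245929 = -0.520422
denominator = 1 − 2.458495 = -1.458495
p = -0.520422 / -1.458495 = 0.3568

p = 0.3568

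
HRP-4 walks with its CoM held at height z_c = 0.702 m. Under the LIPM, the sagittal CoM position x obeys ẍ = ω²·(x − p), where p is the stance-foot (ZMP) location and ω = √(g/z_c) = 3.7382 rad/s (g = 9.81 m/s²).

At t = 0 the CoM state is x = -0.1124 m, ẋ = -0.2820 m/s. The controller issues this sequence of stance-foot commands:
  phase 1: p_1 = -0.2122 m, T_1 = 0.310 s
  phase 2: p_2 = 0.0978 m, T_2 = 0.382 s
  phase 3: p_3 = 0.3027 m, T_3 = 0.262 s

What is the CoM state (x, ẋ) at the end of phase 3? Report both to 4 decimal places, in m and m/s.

phase 1: p=-0.2122, T=0.310, ωT=1.158842, cosh=1.750045, sinh=1.436196; start (x,ẋ)=(-0.112400, -0.282000) → end (x,ẋ)=(-0.145888, 0.042292)
phase 2: p=0.0978, T=0.382, ωT=1.427992, cosh=2.205054, sinh=1.965264; start (x,ẋ)=(-0.145888, 0.042292) → end (x,ẋ)=(-0.417312, -1.697012)
phase 3: p=0.3027, T=0.262, ωT=0.979408, cosh=1.519207, sinh=1.143674; start (x,ẋ)=(-0.417312, -1.697012) → end (x,ẋ)=(-1.310335, -5.656365)

x = -1.3103, ẋ = -5.6564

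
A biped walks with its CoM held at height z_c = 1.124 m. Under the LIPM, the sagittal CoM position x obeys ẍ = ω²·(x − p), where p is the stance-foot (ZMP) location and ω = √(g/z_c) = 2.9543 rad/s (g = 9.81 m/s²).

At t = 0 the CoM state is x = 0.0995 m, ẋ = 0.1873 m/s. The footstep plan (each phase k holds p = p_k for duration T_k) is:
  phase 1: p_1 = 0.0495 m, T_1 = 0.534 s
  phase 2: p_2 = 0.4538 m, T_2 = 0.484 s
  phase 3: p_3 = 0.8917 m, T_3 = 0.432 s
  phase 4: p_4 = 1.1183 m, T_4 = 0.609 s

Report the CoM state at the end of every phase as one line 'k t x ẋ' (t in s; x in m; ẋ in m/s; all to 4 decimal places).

1 0.5340 0.3227 0.8154
2 1.0180 0.7079 1.0384
3 1.4500 1.1173 1.1079
4 2.0590 2.2177 3.4317

phase 1: p=0.0495, T=0.534, ωT=1.577596, cosh=2.524885, sinh=2.318414; start (x,ẋ)=(0.099500, 0.187300) → end (x,ẋ)=(0.322730, 0.815376)
phase 2: p=0.4538, T=0.484, ωT=1.429881, cosh=2.208770, sinh=1.969433; start (x,ẋ)=(0.322730, 0.815376) → end (x,ẋ)=(0.707852, 1.038371)
phase 3: p=0.8917, T=0.432, ωT=1.276258, cosh=1.931142, sinh=1.652063; start (x,ẋ)=(0.707852, 1.038371) → end (x,ẋ)=(1.117326, 1.107937)
phase 4: p=1.1183, T=0.609, ωT=1.799169, cosh=3.105028, sinh=2.939592; start (x,ẋ)=(1.117326, 1.107937) → end (x,ẋ)=(2.217697, 3.431719)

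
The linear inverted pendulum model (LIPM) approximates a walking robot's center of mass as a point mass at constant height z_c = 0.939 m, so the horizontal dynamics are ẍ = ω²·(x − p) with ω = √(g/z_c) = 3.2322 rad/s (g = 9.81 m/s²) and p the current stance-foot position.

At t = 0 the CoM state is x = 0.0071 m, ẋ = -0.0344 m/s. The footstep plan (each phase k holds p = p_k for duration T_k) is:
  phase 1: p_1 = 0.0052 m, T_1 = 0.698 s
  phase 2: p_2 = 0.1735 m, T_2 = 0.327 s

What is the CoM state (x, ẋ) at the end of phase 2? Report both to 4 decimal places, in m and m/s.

x = -0.2177, ẋ = -1.0770

phase 1: p=0.0052, T=0.698, ωT=2.256076, cosh=4.825158, sinh=4.720397; start (x,ẋ)=(0.007100, -0.034400) → end (x,ẋ)=(-0.035871, -0.136997)
phase 2: p=0.1735, T=0.327, ωT=1.056929, cosh=1.612521, sinh=1.265000; start (x,ẋ)=(-0.035871, -0.136997) → end (x,ẋ)=(-0.217732, -1.076972)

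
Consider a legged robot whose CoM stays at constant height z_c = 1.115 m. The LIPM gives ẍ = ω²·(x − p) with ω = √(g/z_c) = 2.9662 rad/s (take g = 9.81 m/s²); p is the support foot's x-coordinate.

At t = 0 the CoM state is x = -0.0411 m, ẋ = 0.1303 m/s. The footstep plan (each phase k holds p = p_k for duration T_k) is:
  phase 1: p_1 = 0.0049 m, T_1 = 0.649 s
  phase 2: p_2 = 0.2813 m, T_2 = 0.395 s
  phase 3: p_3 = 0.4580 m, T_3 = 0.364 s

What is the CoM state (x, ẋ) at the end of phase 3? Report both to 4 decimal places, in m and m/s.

x = -1.2278, ẋ = -4.7319

phase 1: p=0.0049, T=0.649, ωT=1.925064, cosh=3.500726, sinh=3.354860; start (x,ẋ)=(-0.041100, 0.130300) → end (x,ẋ)=(-0.008760, -0.001610)
phase 2: p=0.2813, T=0.395, ωT=1.171649, cosh=1.768583, sinh=1.458727; start (x,ẋ)=(-0.008760, -0.001610) → end (x,ẋ)=(-0.232487, -1.257902)
phase 3: p=0.4580, T=0.364, ωT=1.079697, cosh=1.641743, sinh=1.302044; start (x,ẋ)=(-0.232487, -1.257902) → end (x,ẋ)=(-1.227772, -4.731899)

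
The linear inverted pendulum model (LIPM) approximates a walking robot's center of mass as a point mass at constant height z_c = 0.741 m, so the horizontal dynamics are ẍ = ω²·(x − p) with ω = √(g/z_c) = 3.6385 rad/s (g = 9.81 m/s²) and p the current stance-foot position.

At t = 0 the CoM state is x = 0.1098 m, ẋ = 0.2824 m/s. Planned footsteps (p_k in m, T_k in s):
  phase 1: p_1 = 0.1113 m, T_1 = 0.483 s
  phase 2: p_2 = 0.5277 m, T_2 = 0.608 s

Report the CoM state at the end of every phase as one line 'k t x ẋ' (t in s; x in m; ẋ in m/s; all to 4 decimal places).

1 0.4830 0.3251 0.8276
2 1.0910 0.6177 0.4988

phase 1: p=0.1113, T=0.483, ωT=1.757395, cosh=2.984906, sinh=2.812413; start (x,ẋ)=(0.109800, 0.282400) → end (x,ẋ)=(0.325106, 0.827588)
phase 2: p=0.5277, T=0.608, ωT=2.212208, cosh=4.622662, sinh=4.513204; start (x,ẋ)=(0.325106, 0.827588) → end (x,ẋ)=(0.617720, 0.498811)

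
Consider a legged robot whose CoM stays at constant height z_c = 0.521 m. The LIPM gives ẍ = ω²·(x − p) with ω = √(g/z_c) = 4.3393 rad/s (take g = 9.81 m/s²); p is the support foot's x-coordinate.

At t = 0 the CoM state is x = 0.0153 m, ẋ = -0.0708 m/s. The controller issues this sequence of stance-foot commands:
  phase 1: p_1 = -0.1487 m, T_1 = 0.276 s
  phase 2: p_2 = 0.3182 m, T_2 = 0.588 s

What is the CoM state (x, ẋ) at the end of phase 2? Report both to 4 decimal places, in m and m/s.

x = 0.4450, ẋ = 0.6897

phase 1: p=-0.1487, T=0.276, ωT=1.197647, cosh=1.807109, sinh=1.505205; start (x,ẋ)=(0.015300, -0.070800) → end (x,ẋ)=(0.123107, 0.943228)
phase 2: p=0.3182, T=0.588, ωT=2.551508, cosh=6.452200, sinh=6.374236; start (x,ẋ)=(0.123107, 0.943228) → end (x,ẋ)=(0.444980, 0.689677)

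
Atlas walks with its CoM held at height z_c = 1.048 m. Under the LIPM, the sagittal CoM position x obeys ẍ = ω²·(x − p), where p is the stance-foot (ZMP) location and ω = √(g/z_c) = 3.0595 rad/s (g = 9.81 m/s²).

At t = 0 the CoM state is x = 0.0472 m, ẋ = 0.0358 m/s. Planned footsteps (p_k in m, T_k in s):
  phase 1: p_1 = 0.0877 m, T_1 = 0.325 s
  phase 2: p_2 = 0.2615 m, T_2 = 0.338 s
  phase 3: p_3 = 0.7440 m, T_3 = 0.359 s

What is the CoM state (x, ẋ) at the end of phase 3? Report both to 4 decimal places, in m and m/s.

x = -1.1328, ẋ = -5.1799

phase 1: p=0.0877, T=0.325, ωT=0.994337, cosh=1.536451, sinh=1.166482; start (x,ẋ)=(0.047200, 0.035800) → end (x,ẋ)=(0.039123, -0.089534)
phase 2: p=0.2615, T=0.338, ωT=1.034111, cosh=1.584074, sinh=1.228531; start (x,ẋ)=(0.039123, -0.089534) → end (x,ẋ)=(-0.126713, -0.977674)
phase 3: p=0.7440, T=0.359, ωT=1.098360, cosh=1.666331, sinh=1.332914; start (x,ẋ)=(-0.126713, -0.977674) → end (x,ẋ)=(-1.132834, -5.179941)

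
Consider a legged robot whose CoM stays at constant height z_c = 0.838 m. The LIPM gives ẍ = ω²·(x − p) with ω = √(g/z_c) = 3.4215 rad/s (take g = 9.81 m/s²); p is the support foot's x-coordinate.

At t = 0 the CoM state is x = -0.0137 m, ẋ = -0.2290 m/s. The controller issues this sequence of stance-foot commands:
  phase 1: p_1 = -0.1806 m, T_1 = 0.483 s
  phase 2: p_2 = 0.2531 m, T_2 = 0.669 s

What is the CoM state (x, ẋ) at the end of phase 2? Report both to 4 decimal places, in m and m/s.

phase 1: p=-0.1806, T=0.483, ωT=1.652584, cosh=2.706004, sinh=2.514450; start (x,ẋ)=(-0.013700, -0.229000) → end (x,ẋ)=(0.102741, 0.816198)
phase 2: p=0.2531, T=0.669, ωT=2.288984, cosh=4.983137, sinh=4.881768; start (x,ẋ)=(0.102741, 0.816198) → end (x,ẋ)=(0.668383, 1.555778)

x = 0.6684, ẋ = 1.5558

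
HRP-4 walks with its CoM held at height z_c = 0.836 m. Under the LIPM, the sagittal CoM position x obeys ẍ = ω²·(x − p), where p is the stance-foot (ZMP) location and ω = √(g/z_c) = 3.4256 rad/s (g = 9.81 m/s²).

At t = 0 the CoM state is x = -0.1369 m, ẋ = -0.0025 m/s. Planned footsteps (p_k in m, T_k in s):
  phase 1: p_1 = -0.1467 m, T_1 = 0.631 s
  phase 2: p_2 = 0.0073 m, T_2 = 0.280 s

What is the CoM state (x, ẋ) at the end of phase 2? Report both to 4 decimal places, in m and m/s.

x = -0.1201, ẋ = -0.2360

phase 1: p=-0.1467, T=0.631, ωT=2.161554, cosh=4.399883, sinh=4.284737; start (x,ẋ)=(-0.136900, -0.002500) → end (x,ẋ)=(-0.106708, 0.132843)
phase 2: p=0.0073, T=0.280, ωT=0.959168, cosh=1.496368, sinh=1.113156; start (x,ẋ)=(-0.106708, 0.132843) → end (x,ẋ)=(-0.120131, -0.235958)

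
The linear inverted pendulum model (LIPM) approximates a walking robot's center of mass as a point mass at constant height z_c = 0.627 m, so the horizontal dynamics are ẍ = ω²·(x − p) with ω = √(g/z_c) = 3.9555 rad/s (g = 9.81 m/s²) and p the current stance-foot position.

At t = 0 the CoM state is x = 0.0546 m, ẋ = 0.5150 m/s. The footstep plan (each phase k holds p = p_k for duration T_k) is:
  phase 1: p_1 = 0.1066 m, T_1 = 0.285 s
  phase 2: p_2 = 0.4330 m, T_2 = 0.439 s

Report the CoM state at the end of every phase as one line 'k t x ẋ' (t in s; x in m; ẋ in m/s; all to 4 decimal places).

phase 1: p=0.1066, T=0.285, ωT=1.127317, cosh=1.705632, sinh=1.381731; start (x,ẋ)=(0.054600, 0.515000) → end (x,ẋ)=(0.197806, 0.594198)
phase 2: p=0.4330, T=0.439, ωT=1.736464, cosh=2.926689, sinh=2.750547; start (x,ẋ)=(0.197806, 0.594198) → end (x,ẋ)=(0.157850, -0.819824)

1 0.2850 0.1978 0.5942
2 0.7240 0.1579 -0.8198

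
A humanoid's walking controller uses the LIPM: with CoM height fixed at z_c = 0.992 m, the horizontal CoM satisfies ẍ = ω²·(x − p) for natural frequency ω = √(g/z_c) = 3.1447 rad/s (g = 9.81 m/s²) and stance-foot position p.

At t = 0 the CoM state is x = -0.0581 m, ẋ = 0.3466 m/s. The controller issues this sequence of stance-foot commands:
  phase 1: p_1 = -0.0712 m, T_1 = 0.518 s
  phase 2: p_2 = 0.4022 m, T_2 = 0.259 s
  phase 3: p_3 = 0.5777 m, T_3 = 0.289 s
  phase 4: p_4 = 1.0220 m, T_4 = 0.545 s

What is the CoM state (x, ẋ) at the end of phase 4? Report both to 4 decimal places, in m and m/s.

phase 1: p=-0.0712, T=0.518, ωT=1.628955, cosh=2.647338, sinh=2.451204; start (x,ẋ)=(-0.058100, 0.346600) → end (x,ẋ)=(0.233645, 1.018546)
phase 2: p=0.4022, T=0.259, ωT=0.814477, cosh=1.350433, sinh=0.907562; start (x,ẋ)=(0.233645, 1.018546) → end (x,ẋ)=(0.468531, 0.894420)
phase 3: p=0.5777, T=0.289, ωT=0.908818, cosh=1.442194, sinh=1.039194; start (x,ẋ)=(0.468531, 0.894420) → end (x,ẋ)=(0.715826, 0.933167)
phase 4: p=1.0220, T=0.545, ωT=1.713861, cosh=2.865261, sinh=2.685092; start (x,ẋ)=(0.715826, 0.933167) → end (x,ẋ)=(0.941513, 0.088491)

x = 0.9415, ẋ = 0.0885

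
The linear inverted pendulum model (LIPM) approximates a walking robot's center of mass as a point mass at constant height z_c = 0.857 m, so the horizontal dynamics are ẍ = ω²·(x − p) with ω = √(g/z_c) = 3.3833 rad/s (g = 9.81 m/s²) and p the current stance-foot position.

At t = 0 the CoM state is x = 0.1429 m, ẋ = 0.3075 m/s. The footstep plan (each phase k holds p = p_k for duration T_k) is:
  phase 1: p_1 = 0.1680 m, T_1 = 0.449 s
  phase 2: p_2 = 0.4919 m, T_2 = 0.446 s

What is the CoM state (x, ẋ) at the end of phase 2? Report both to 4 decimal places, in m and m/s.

phase 1: p=0.1680, T=0.449, ωT=1.519102, cosh=2.393514, sinh=2.174606; start (x,ẋ)=(0.142900, 0.307500) → end (x,ẋ)=(0.305567, 0.551336)
phase 2: p=0.4919, T=0.446, ωT=1.508952, cosh=2.371565, sinh=2.150423; start (x,ẋ)=(0.305567, 0.551336) → end (x,ẋ)=(0.400429, -0.048138)

x = 0.4004, ẋ = -0.0481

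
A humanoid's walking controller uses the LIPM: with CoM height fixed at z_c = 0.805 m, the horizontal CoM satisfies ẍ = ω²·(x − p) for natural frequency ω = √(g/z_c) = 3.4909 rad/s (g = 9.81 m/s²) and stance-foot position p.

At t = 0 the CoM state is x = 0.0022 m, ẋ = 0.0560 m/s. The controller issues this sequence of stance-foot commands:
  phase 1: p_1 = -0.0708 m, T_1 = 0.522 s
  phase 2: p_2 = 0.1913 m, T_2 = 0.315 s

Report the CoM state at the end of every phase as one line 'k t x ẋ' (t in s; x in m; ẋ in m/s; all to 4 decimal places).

1 0.5220 0.2092 0.9453
2 0.8370 0.5827 1.6602

phase 1: p=-0.0708, T=0.522, ωT=1.822250, cosh=3.173711, sinh=3.012049; start (x,ẋ)=(0.002200, 0.056000) → end (x,ẋ)=(0.209199, 0.945305)
phase 2: p=0.1913, T=0.315, ωT=1.099633, cosh=1.668029, sinh=1.335036; start (x,ẋ)=(0.209199, 0.945305) → end (x,ẋ)=(0.582673, 1.660216)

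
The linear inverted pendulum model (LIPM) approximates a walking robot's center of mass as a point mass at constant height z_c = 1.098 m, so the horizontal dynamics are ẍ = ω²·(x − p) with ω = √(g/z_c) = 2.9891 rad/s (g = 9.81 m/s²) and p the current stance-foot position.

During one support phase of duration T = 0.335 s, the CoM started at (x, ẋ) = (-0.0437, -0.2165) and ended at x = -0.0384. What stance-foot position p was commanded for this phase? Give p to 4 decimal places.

ωT = 2.9891·0.335 = 1.001349; cosh(ωT) = 1.544667, sinh(ωT) = 1.177283
x(T) = p + (x₀−p)·cosh(ωT) + (ẋ₀/ω)·sinh(ωT) ⇒ p·(1 − cosh) = x(T) − x₀·cosh − (ẋ₀/ω)·sinh
numerator   = -0.0384 − (-0.0437)·1.544667 − (-0.2165/2.9891)·1.177283 = 0.114372
denominator = 1 − 1.544667 = -0.544667
p = 0.114372 / -0.544667 = -0.2100

p = -0.2100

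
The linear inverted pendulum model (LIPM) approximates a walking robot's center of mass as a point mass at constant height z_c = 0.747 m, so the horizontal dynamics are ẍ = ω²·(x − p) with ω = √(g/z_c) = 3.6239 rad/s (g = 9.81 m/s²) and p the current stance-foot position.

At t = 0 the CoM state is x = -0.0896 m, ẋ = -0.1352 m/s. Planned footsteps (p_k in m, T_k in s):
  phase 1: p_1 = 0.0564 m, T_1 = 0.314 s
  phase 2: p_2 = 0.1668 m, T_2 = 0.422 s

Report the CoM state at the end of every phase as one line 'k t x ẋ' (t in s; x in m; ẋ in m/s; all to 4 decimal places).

1 0.3140 -0.2470 -0.9732
2 0.7360 -1.4234 -5.6488

phase 1: p=0.0564, T=0.314, ωT=1.137905, cosh=1.720357, sinh=1.399867; start (x,ẋ)=(-0.089600, -0.135200) → end (x,ẋ)=(-0.246998, -0.973247)
phase 2: p=0.1668, T=0.422, ωT=1.529286, cosh=2.415785, sinh=2.199095; start (x,ẋ)=(-0.246998, -0.973247) → end (x,ẋ)=(-1.423444, -5.648836)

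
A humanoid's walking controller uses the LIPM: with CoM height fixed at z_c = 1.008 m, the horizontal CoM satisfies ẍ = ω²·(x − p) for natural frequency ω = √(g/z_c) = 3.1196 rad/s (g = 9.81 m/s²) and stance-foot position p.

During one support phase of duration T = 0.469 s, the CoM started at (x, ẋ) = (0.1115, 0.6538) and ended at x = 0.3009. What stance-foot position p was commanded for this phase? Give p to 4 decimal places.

p = 0.2989

ωT = 3.1196·0.469 = 1.463092; cosh(ωT) = 2.275408, sinh(ωT) = 2.043888
x(T) = p + (x₀−p)·cosh(ωT) + (ẋ₀/ω)·sinh(ωT) ⇒ p·(1 − cosh) = x(T) − x₀·cosh − (ẋ₀/ω)·sinh
numerator   = 0.3009 − (0.1115)·2.275408 − (0.6538/3.1196)·2.043888 = -0.381162
denominator = 1 − 2.275408 = -1.275408
p = -0.381162 / -1.275408 = 0.2989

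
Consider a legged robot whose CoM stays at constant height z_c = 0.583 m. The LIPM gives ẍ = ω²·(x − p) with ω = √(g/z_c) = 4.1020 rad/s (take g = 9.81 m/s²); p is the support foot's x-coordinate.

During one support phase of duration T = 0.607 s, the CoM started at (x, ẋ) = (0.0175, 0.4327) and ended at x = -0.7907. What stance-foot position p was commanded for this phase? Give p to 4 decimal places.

ωT = 4.1020·0.607 = 2.489914; cosh(ωT) = 6.071578, sinh(ωT) = 5.988661
x(T) = p + (x₀−p)·cosh(ωT) + (ẋ₀/ω)·sinh(ωT) ⇒ p·(1 − cosh) = x(T) − x₀·cosh − (ẋ₀/ω)·sinh
numerator   = -0.7907 − (0.0175)·6.071578 − (0.4327/4.1020)·5.988661 = -1.528667
denominator = 1 − 6.071578 = -5.071578
p = -1.528667 / -5.071578 = 0.3014

p = 0.3014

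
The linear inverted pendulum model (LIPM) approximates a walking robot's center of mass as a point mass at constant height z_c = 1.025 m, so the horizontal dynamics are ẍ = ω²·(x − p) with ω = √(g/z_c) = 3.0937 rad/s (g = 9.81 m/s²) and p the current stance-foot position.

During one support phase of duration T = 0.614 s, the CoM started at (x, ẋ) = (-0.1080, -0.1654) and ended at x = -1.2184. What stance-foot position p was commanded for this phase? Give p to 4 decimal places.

ωT = 3.0937·0.614 = 1.899532; cosh(ωT) = 3.416202, sinh(ωT) = 3.266563
x(T) = p + (x₀−p)·cosh(ωT) + (ẋ₀/ω)·sinh(ωT) ⇒ p·(1 − cosh) = x(T) − x₀·cosh − (ẋ₀/ω)·sinh
numerator   = -1.2184 − (-0.1080)·3.416202 − (-0.1654/3.0937)·3.266563 = -0.674808
denominator = 1 − 3.416202 = -2.416202
p = -0.674808 / -2.416202 = 0.2793

p = 0.2793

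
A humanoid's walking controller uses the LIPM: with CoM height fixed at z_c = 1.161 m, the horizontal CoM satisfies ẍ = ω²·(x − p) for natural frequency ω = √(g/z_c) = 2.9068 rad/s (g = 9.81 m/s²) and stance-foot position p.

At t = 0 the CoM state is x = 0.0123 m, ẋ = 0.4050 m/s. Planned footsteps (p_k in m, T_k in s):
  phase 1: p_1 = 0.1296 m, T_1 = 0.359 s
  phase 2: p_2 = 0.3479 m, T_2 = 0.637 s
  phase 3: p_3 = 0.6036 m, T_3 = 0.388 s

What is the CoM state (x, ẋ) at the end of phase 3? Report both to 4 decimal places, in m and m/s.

x = -1.3730, ẋ = -5.4593

phase 1: p=0.1296, T=0.359, ωT=1.043541, cosh=1.595729, sinh=1.243524; start (x,ẋ)=(0.012300, 0.405000) → end (x,ẋ)=(0.115679, 0.222269)
phase 2: p=0.3479, T=0.637, ωT=1.851632, cosh=3.263593, sinh=3.106612; start (x,ẋ)=(0.115679, 0.222269) → end (x,ẋ)=(-0.172426, -1.371628)
phase 3: p=0.6036, T=0.388, ωT=1.127838, cosh=1.706352, sinh=1.382620; start (x,ẋ)=(-0.172426, -1.371628) → end (x,ẋ)=(-1.372989, -5.459329)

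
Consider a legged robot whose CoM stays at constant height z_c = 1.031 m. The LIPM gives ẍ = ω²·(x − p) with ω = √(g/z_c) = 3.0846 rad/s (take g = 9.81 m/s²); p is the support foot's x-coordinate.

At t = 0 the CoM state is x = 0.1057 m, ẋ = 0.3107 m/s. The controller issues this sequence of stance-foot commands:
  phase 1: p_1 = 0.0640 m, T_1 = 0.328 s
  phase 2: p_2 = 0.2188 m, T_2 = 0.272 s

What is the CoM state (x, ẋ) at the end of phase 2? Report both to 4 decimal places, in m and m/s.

phase 1: p=0.0640, T=0.328, ωT=1.011749, cosh=1.556995, sinh=1.193412; start (x,ẋ)=(0.105700, 0.310700) → end (x,ẋ)=(0.249135, 0.637264)
phase 2: p=0.2188, T=0.272, ωT=0.839011, cosh=1.373108, sinh=0.940970; start (x,ẋ)=(0.249135, 0.637264) → end (x,ẋ)=(0.454853, 0.963079)

x = 0.4549, ẋ = 0.9631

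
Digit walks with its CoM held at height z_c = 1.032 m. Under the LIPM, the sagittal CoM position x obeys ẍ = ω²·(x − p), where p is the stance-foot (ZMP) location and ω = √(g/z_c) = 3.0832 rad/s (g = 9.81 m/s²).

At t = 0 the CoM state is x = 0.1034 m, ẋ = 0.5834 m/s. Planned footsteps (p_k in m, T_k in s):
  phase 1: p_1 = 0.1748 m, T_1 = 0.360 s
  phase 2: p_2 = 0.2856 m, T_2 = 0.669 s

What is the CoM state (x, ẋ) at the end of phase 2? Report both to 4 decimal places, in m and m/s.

x = 1.2434, ẋ = 3.0303

phase 1: p=0.1748, T=0.360, ωT=1.109952, cosh=1.681894, sinh=1.352319; start (x,ẋ)=(0.103400, 0.583400) → end (x,ẋ)=(0.310597, 0.683517)
phase 2: p=0.2856, T=0.669, ωT=2.062661, cosh=3.996995, sinh=3.869879; start (x,ẋ)=(0.310597, 0.683517) → end (x,ẋ)=(1.243430, 3.030270)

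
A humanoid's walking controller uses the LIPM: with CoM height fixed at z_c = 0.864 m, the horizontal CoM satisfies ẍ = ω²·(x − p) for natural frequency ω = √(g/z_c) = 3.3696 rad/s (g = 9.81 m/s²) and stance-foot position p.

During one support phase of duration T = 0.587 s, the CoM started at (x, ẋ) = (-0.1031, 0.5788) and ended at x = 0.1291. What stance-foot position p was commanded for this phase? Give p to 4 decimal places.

p = 0.0373

ωT = 3.3696·0.587 = 1.977955; cosh(ωT) = 3.683150, sinh(ωT) = 3.544798
x(T) = p + (x₀−p)·cosh(ωT) + (ẋ₀/ω)·sinh(ωT) ⇒ p·(1 − cosh) = x(T) − x₀·cosh − (ẋ₀/ω)·sinh
numerator   = 0.1291 − (-0.1031)·3.683150 − (0.5788/3.3696)·3.544798 = -0.100061
denominator = 1 − 3.683150 = -2.683150
p = -0.100061 / -2.683150 = 0.0373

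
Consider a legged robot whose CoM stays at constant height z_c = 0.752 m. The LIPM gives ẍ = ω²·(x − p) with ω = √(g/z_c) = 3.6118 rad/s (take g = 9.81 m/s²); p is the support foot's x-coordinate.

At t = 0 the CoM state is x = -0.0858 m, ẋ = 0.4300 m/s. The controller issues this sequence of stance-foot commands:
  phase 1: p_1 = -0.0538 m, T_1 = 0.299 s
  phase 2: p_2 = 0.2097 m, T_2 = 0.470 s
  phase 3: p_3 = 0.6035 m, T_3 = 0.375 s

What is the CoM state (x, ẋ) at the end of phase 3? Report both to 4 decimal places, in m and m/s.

x = -0.2935, ẋ = -2.8190

phase 1: p=-0.0538, T=0.299, ωT=1.079928, cosh=1.642044, sinh=1.302424; start (x,ẋ)=(-0.085800, 0.430000) → end (x,ẋ)=(0.048714, 0.555548)
phase 2: p=0.2097, T=0.470, ωT=1.697546, cosh=2.821832, sinh=2.638699; start (x,ẋ)=(0.048714, 0.555548) → end (x,ẋ)=(0.161294, 0.033390)
phase 3: p=0.6035, T=0.375, ωT=1.354425, cosh=2.066314, sinh=1.808218; start (x,ẋ)=(0.161294, 0.033390) → end (x,ẋ)=(-0.293519, -2.819017)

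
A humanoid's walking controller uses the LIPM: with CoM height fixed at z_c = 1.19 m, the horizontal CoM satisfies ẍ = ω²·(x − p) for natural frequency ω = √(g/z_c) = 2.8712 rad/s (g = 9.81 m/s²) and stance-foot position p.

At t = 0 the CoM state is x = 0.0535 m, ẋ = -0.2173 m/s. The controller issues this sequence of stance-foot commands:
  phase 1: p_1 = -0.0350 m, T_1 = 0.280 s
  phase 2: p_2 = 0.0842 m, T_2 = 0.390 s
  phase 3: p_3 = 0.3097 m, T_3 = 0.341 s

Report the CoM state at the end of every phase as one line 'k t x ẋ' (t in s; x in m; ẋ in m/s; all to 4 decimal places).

phase 1: p=-0.0350, T=0.280, ωT=0.803936, cosh=1.340941, sinh=0.893377; start (x,ẋ)=(0.053500, -0.217300) → end (x,ẋ)=(0.016060, -0.064378)
phase 2: p=0.0842, T=0.390, ωT=1.119768, cosh=1.695249, sinh=1.368894; start (x,ẋ)=(0.016060, -0.064378) → end (x,ẋ)=(-0.062008, -0.376952)
phase 3: p=0.3097, T=0.341, ωT=0.979079, cosh=1.518830, sinh=1.143174; start (x,ẋ)=(-0.062008, -0.376952) → end (x,ẋ)=(-0.404945, -1.792574)

1 0.2800 0.0161 -0.0644
2 0.6700 -0.0620 -0.3770
3 1.0110 -0.4049 -1.7926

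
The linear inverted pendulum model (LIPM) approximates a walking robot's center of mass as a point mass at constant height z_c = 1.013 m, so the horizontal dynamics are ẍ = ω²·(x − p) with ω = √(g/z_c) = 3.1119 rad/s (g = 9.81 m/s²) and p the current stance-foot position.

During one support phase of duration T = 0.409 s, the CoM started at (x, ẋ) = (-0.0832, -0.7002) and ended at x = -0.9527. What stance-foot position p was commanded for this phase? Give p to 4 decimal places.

ωT = 3.1119·0.409 = 1.272767; cosh(ωT) = 1.925388, sinh(ωT) = 1.645332
x(T) = p + (x₀−p)·cosh(ωT) + (ẋ₀/ω)·sinh(ωT) ⇒ p·(1 − cosh) = x(T) − x₀·cosh − (ẋ₀/ω)·sinh
numerator   = -0.9527 − (-0.0832)·1.925388 − (-0.7002/3.1119)·1.645332 = -0.422296
denominator = 1 − 1.925388 = -0.925388
p = -0.422296 / -0.925388 = 0.4563

p = 0.4563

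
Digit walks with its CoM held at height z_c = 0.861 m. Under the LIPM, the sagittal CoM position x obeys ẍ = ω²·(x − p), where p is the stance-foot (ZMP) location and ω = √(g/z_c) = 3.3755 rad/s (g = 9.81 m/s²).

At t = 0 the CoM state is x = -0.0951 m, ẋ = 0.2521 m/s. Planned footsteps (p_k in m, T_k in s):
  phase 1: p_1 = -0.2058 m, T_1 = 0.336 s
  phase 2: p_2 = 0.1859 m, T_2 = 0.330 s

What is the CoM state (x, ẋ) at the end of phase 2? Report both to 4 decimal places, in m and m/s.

phase 1: p=-0.2058, T=0.336, ωT=1.134168, cosh=1.715138, sinh=1.393448; start (x,ẋ)=(-0.095100, 0.252100) → end (x,ẋ)=(0.088136, 0.953073)
phase 2: p=0.1859, T=0.330, ωT=1.113915, cosh=1.687266, sinh=1.358995; start (x,ẋ)=(0.088136, 0.953073) → end (x,ẋ)=(0.404658, 1.159615)

x = 0.4047, ẋ = 1.1596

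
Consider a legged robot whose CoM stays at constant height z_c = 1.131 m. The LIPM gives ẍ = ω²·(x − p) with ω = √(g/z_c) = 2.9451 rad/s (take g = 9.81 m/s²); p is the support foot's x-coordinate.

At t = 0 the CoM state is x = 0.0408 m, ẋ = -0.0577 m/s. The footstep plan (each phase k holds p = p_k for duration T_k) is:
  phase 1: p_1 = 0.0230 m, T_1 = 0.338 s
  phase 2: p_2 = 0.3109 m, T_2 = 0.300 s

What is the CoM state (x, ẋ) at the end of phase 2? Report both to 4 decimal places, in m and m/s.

phase 1: p=0.0230, T=0.338, ωT=0.995444, cosh=1.537742, sinh=1.168183; start (x,ẋ)=(0.040800, -0.057700) → end (x,ẋ)=(0.027485, -0.027488)
phase 2: p=0.3109, T=0.300, ωT=0.883530, cosh=1.416373, sinh=1.003052; start (x,ẋ)=(0.027485, -0.027488) → end (x,ẋ)=(-0.099884, -0.876167)

x = -0.0999, ẋ = -0.8762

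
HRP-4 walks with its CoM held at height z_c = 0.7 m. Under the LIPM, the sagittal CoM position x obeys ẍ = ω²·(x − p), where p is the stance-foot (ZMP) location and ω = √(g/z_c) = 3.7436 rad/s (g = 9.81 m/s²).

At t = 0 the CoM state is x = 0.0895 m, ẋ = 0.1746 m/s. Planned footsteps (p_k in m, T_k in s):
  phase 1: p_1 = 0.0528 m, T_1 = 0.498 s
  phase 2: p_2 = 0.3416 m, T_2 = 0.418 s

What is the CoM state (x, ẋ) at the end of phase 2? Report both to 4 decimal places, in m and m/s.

x = 0.9063, ẋ = 2.3412

phase 1: p=0.0528, T=0.498, ωT=1.864313, cosh=3.303252, sinh=3.148249; start (x,ẋ)=(0.089500, 0.174600) → end (x,ẋ)=(0.320862, 1.009286)
phase 2: p=0.3416, T=0.418, ωT=1.564825, cosh=2.495481, sinh=2.286356; start (x,ẋ)=(0.320862, 1.009286) → end (x,ẋ)=(0.906258, 2.341157)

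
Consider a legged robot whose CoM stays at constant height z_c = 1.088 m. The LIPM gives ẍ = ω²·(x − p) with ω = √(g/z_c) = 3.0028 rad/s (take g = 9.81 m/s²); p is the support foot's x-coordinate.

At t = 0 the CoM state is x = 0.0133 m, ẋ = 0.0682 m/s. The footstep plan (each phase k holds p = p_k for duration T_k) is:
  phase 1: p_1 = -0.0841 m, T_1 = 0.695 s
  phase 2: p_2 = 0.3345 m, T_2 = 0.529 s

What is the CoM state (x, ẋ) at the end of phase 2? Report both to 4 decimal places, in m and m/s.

x = 1.6380, ẋ = 4.1653

phase 1: p=-0.0841, T=0.695, ωT=2.086946, cosh=4.092163, sinh=3.968098; start (x,ẋ)=(0.013300, 0.068200) → end (x,ẋ)=(0.404601, 1.439646)
phase 2: p=0.3345, T=0.529, ωT=1.588481, cosh=2.550271, sinh=2.346036; start (x,ẋ)=(0.404601, 1.439646) → end (x,ẋ)=(1.638046, 4.165324)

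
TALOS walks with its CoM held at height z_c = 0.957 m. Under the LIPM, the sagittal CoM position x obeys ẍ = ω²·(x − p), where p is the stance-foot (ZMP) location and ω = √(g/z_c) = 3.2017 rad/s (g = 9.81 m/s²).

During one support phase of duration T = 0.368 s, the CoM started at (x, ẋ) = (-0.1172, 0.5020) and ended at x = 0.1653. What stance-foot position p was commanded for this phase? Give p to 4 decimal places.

p = -0.1840

ωT = 3.2017·0.368 = 1.178226; cosh(ωT) = 1.778215, sinh(ωT) = 1.470390
x(T) = p + (x₀−p)·cosh(ωT) + (ẋ₀/ω)·sinh(ωT) ⇒ p·(1 − cosh) = x(T) − x₀·cosh − (ẋ₀/ω)·sinh
numerator   = 0.1653 − (-0.1172)·1.778215 − (0.5020/3.2017)·1.470390 = 0.143162
denominator = 1 − 1.778215 = -0.778215
p = 0.143162 / -0.778215 = -0.1840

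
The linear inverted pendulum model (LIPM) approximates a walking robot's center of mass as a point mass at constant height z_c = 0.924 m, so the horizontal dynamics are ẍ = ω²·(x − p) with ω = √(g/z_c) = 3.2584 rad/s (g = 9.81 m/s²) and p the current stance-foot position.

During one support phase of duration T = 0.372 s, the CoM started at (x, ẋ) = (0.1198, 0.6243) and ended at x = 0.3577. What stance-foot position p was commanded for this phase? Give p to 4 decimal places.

ωT = 3.2584·0.372 = 1.212125; cosh(ωT) = 1.829091, sinh(ωT) = 1.531527
x(T) = p + (x₀−p)·cosh(ωT) + (ẋ₀/ω)·sinh(ωT) ⇒ p·(1 − cosh) = x(T) − x₀·cosh − (ẋ₀/ω)·sinh
numerator   = 0.3577 − (0.1198)·1.829091 − (0.6243/3.2584)·1.531527 = -0.154861
denominator = 1 − 1.829091 = -0.829091
p = -0.154861 / -0.829091 = 0.1868

p = 0.1868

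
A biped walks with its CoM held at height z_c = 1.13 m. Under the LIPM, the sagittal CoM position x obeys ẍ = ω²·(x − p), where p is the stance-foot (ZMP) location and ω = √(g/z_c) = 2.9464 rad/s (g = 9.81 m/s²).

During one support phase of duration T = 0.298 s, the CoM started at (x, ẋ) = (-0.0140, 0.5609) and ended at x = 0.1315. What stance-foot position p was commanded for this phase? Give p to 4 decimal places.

ωT = 2.9464·0.298 = 0.878027; cosh(ωT) = 1.410875, sinh(ωT) = 0.995273
x(T) = p + (x₀−p)·cosh(ωT) + (ẋ₀/ω)·sinh(ωT) ⇒ p·(1 − cosh) = x(T) − x₀·cosh − (ẋ₀/ω)·sinh
numerator   = 0.1315 − (-0.0140)·1.410875 − (0.5609/2.9464)·0.995273 = -0.038216
denominator = 1 − 1.410875 = -0.410875
p = -0.038216 / -0.410875 = 0.0930

p = 0.0930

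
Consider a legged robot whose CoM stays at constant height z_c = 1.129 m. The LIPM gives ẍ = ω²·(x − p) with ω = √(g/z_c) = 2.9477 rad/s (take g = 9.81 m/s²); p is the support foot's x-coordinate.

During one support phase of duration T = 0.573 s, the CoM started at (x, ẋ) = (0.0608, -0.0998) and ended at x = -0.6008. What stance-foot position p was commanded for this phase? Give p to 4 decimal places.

p = 0.3793

ωT = 2.9477·0.573 = 1.689032; cosh(ωT) = 2.799468, sinh(ωT) = 2.614770
x(T) = p + (x₀−p)·cosh(ωT) + (ẋ₀/ω)·sinh(ωT) ⇒ p·(1 − cosh) = x(T) − x₀·cosh − (ẋ₀/ω)·sinh
numerator   = -0.6008 − (0.0608)·2.799468 − (-0.0998/2.9477)·2.614770 = -0.682480
denominator = 1 − 2.799468 = -1.799468
p = -0.682480 / -1.799468 = 0.3793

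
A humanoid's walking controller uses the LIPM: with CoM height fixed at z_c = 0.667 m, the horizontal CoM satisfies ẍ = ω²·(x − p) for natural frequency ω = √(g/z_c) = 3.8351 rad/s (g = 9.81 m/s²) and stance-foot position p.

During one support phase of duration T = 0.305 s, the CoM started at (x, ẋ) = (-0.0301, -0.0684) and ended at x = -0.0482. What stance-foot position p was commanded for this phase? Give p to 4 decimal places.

ωT = 3.8351·0.305 = 1.169706; cosh(ωT) = 1.765751, sinh(ωT) = 1.455293
x(T) = p + (x₀−p)·cosh(ωT) + (ẋ₀/ω)·sinh(ωT) ⇒ p·(1 − cosh) = x(T) − x₀·cosh − (ẋ₀/ω)·sinh
numerator   = -0.0482 − (-0.0301)·1.765751 − (-0.0684/3.8351)·1.455293 = 0.030905
denominator = 1 − 1.765751 = -0.765751
p = 0.030905 / -0.765751 = -0.0404

p = -0.0404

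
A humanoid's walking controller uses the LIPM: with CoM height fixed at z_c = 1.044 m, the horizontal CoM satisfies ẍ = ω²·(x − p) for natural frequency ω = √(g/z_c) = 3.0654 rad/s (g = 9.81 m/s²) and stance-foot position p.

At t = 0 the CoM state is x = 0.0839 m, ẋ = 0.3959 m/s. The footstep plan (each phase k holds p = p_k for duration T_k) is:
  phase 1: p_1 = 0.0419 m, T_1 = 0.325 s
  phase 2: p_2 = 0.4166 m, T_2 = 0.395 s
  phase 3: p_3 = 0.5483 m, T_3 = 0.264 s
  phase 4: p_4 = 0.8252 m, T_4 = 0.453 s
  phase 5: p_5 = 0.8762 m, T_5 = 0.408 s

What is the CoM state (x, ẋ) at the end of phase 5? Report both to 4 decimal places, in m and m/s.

x = 1.4432, ẋ = 1.8680

phase 1: p=0.0419, T=0.325, ωT=0.996255, cosh=1.538690, sinh=1.169431; start (x,ẋ)=(0.083900, 0.395900) → end (x,ẋ)=(0.257558, 0.759728)
phase 2: p=0.4166, T=0.395, ωT=1.210833, cosh=1.827114, sinh=1.529165; start (x,ẋ)=(0.257558, 0.759728) → end (x,ẋ)=(0.505001, 0.642601)
phase 3: p=0.5483, T=0.264, ωT=0.809266, cosh=1.345721, sinh=0.900536; start (x,ẋ)=(0.505001, 0.642601) → end (x,ẋ)=(0.678811, 0.745234)
phase 4: p=0.8252, T=0.453, ωT=1.388626, cosh=2.129378, sinh=1.879960; start (x,ẋ)=(0.678811, 0.745234) → end (x,ẋ)=(0.970522, 0.743270)
phase 5: p=0.8762, T=0.408, ωT=1.250683, cosh=1.889519, sinh=1.603210; start (x,ẋ)=(0.970522, 0.743270) → end (x,ẋ)=(1.443156, 1.867969)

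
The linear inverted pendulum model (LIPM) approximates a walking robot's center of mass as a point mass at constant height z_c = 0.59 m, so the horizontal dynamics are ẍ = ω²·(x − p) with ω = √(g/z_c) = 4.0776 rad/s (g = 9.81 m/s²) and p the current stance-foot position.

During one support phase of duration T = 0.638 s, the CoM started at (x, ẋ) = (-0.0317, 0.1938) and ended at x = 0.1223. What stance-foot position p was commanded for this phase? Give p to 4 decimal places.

ωT = 4.0776·0.638 = 2.601509; cosh(ωT) = 6.779115, sinh(ωT) = 6.704953
x(T) = p + (x₀−p)·cosh(ωT) + (ẋ₀/ω)·sinh(ωT) ⇒ p·(1 − cosh) = x(T) − x₀·cosh − (ẋ₀/ω)·sinh
numerator   = 0.1223 − (-0.0317)·6.779115 − (0.1938/4.0776)·6.704953 = 0.018525
denominator = 1 − 6.779115 = -5.779115
p = 0.018525 / -5.779115 = -0.0032

p = -0.0032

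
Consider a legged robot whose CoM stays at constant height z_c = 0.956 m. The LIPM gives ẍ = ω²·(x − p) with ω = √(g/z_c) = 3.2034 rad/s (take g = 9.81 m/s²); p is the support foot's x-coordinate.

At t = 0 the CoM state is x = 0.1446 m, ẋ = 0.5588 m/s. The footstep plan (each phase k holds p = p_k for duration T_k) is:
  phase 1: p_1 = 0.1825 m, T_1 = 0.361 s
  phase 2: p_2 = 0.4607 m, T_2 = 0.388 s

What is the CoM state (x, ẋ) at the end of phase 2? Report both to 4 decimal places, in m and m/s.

phase 1: p=0.1825, T=0.361, ωT=1.156427, cosh=1.746583, sinh=1.431975; start (x,ẋ)=(0.144600, 0.558800) → end (x,ẋ)=(0.366098, 0.802136)
phase 2: p=0.4607, T=0.388, ωT=1.242919, cosh=1.877128, sinh=1.588588; start (x,ẋ)=(0.366098, 0.802136) → end (x,ẋ)=(0.680904, 1.024292)

x = 0.6809, ẋ = 1.0243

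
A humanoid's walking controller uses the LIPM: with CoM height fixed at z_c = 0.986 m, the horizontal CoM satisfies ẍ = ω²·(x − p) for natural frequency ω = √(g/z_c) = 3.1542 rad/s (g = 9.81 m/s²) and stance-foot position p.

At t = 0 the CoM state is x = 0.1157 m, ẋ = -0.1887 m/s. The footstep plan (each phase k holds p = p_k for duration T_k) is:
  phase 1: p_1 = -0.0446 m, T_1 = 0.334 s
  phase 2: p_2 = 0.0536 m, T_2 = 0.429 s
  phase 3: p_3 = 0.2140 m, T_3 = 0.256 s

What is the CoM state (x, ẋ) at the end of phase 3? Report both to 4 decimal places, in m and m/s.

x = 0.8211, ẋ = 2.1485

phase 1: p=-0.0446, T=0.334, ωT=1.053503, cosh=1.608196, sinh=1.259482; start (x,ẋ)=(0.115700, -0.188700) → end (x,ẋ)=(0.137845, 0.333351)
phase 2: p=0.0536, T=0.429, ωT=1.353152, cosh=2.064014, sinh=1.805589; start (x,ẋ)=(0.137845, 0.333351) → end (x,ẋ)=(0.418307, 1.167833)
phase 3: p=0.2140, T=0.256, ωT=0.807475, cosh=1.344111, sinh=0.898128; start (x,ẋ)=(0.418307, 1.167833) → end (x,ẋ)=(0.821140, 2.148473)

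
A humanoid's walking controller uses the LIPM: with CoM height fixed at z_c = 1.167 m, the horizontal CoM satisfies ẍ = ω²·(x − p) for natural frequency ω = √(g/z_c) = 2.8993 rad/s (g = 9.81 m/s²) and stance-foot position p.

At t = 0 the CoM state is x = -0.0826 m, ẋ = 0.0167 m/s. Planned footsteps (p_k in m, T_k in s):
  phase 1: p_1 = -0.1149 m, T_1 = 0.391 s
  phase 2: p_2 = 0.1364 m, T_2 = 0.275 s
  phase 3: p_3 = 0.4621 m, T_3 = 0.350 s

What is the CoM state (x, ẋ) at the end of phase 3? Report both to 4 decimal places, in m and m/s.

x = -0.4733, ẋ = -2.2549

phase 1: p=-0.1149, T=0.391, ωT=1.133626, cosh=1.714383, sinh=1.392519; start (x,ẋ)=(-0.082600, 0.016700) → end (x,ẋ)=(-0.051504, 0.159036)
phase 2: p=0.1364, T=0.275, ωT=0.797308, cosh=1.335049, sinh=0.884508; start (x,ẋ)=(-0.051504, 0.159036) → end (x,ẋ)=(-0.065943, -0.269552)
phase 3: p=0.4621, T=0.350, ωT=1.014755, cosh=1.560589, sinh=1.198098; start (x,ẋ)=(-0.065943, -0.269552) → end (x,ẋ)=(-0.473348, -2.254896)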